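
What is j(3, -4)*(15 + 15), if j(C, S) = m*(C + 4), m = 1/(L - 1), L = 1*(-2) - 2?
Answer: -42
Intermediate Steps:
L = -4 (L = -2 - 2 = -4)
m = -⅕ (m = 1/(-4 - 1) = 1/(-5) = -⅕ ≈ -0.20000)
j(C, S) = -⅘ - C/5 (j(C, S) = -(C + 4)/5 = -(4 + C)/5 = -⅘ - C/5)
j(3, -4)*(15 + 15) = (-⅘ - ⅕*3)*(15 + 15) = (-⅘ - ⅗)*30 = -7/5*30 = -42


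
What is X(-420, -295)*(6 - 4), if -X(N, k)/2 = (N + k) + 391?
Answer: 1296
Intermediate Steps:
X(N, k) = -782 - 2*N - 2*k (X(N, k) = -2*((N + k) + 391) = -2*(391 + N + k) = -782 - 2*N - 2*k)
X(-420, -295)*(6 - 4) = (-782 - 2*(-420) - 2*(-295))*(6 - 4) = (-782 + 840 + 590)*2 = 648*2 = 1296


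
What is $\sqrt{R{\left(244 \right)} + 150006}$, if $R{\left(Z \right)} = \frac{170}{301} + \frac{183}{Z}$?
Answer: $\frac{\sqrt{54363250907}}{602} \approx 387.31$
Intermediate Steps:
$R{\left(Z \right)} = \frac{170}{301} + \frac{183}{Z}$ ($R{\left(Z \right)} = 170 \cdot \frac{1}{301} + \frac{183}{Z} = \frac{170}{301} + \frac{183}{Z}$)
$\sqrt{R{\left(244 \right)} + 150006} = \sqrt{\left(\frac{170}{301} + \frac{183}{244}\right) + 150006} = \sqrt{\left(\frac{170}{301} + 183 \cdot \frac{1}{244}\right) + 150006} = \sqrt{\left(\frac{170}{301} + \frac{3}{4}\right) + 150006} = \sqrt{\frac{1583}{1204} + 150006} = \sqrt{\frac{180608807}{1204}} = \frac{\sqrt{54363250907}}{602}$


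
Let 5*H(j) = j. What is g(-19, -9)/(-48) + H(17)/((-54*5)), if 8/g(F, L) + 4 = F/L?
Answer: 868/11475 ≈ 0.075643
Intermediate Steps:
H(j) = j/5
g(F, L) = 8/(-4 + F/L)
g(-19, -9)/(-48) + H(17)/((-54*5)) = (8*(-9)/(-19 - 4*(-9)))/(-48) + ((⅕)*17)/((-54*5)) = (8*(-9)/(-19 + 36))*(-1/48) + (17/5)/(-270) = (8*(-9)/17)*(-1/48) + (17/5)*(-1/270) = (8*(-9)*(1/17))*(-1/48) - 17/1350 = -72/17*(-1/48) - 17/1350 = 3/34 - 17/1350 = 868/11475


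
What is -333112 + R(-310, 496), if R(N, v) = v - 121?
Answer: -332737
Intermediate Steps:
R(N, v) = -121 + v
-333112 + R(-310, 496) = -333112 + (-121 + 496) = -333112 + 375 = -332737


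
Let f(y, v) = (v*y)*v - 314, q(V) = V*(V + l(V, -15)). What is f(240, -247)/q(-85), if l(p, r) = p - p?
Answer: 14641846/7225 ≈ 2026.6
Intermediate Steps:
l(p, r) = 0
q(V) = V² (q(V) = V*(V + 0) = V*V = V²)
f(y, v) = -314 + y*v² (f(y, v) = y*v² - 314 = -314 + y*v²)
f(240, -247)/q(-85) = (-314 + 240*(-247)²)/((-85)²) = (-314 + 240*61009)/7225 = (-314 + 14642160)*(1/7225) = 14641846*(1/7225) = 14641846/7225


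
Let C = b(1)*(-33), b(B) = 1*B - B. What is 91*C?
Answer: 0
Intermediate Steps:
b(B) = 0 (b(B) = B - B = 0)
C = 0 (C = 0*(-33) = 0)
91*C = 91*0 = 0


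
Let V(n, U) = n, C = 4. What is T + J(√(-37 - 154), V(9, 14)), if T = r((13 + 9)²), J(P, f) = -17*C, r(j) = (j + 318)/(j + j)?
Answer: -32511/484 ≈ -67.172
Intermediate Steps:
r(j) = (318 + j)/(2*j) (r(j) = (318 + j)/((2*j)) = (318 + j)*(1/(2*j)) = (318 + j)/(2*j))
J(P, f) = -68 (J(P, f) = -17*4 = -68)
T = 401/484 (T = (318 + (13 + 9)²)/(2*((13 + 9)²)) = (318 + 22²)/(2*(22²)) = (½)*(318 + 484)/484 = (½)*(1/484)*802 = 401/484 ≈ 0.82851)
T + J(√(-37 - 154), V(9, 14)) = 401/484 - 68 = -32511/484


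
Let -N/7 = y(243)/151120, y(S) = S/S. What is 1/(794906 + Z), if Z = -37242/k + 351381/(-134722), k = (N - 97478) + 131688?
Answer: 232162614143782/184546596694665287021 ≈ 1.2580e-6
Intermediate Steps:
y(S) = 1
N = -7/151120 ≈ -4.6321e-5
k = 5169815193/151120 (k = (-7/151120 - 97478) + 131688 = -14730875367/151120 + 131688 = 5169815193/151120 ≈ 34210.)
Z = -858263911887471/232162614143782 (Z = -37242/5169815193/151120 + 351381/(-134722) = -37242*151120/5169815193 + 351381*(-1/134722) = -1876003680/1723271731 - 351381/134722 = -858263911887471/232162614143782 ≈ -3.6968)
1/(794906 + Z) = 1/(794906 - 858263911887471/232162614143782) = 1/(184546596694665287021/232162614143782) = 232162614143782/184546596694665287021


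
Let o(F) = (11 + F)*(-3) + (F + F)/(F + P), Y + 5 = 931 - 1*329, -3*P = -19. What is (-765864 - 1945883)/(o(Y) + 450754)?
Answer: -2454131035/406283441 ≈ -6.0404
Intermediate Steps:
P = 19/3 (P = -⅓*(-19) = 19/3 ≈ 6.3333)
Y = 597 (Y = -5 + (931 - 1*329) = -5 + (931 - 329) = -5 + 602 = 597)
o(F) = -33 - 3*F + 2*F/(19/3 + F) (o(F) = (11 + F)*(-3) + (F + F)/(F + 19/3) = (-33 - 3*F) + (2*F)/(19/3 + F) = (-33 - 3*F) + 2*F/(19/3 + F) = -33 - 3*F + 2*F/(19/3 + F))
(-765864 - 1945883)/(o(Y) + 450754) = (-765864 - 1945883)/(3*(-209 - 50*597 - 3*597²)/(19 + 3*597) + 450754) = -2711747/(3*(-209 - 29850 - 3*356409)/(19 + 1791) + 450754) = -2711747/(3*(-209 - 29850 - 1069227)/1810 + 450754) = -2711747/(3*(1/1810)*(-1099286) + 450754) = -2711747/(-1648929/905 + 450754) = -2711747/406283441/905 = -2711747*905/406283441 = -2454131035/406283441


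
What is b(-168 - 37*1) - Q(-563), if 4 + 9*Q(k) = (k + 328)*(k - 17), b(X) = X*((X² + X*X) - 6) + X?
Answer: -17244369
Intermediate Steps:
b(X) = X + X*(-6 + 2*X²) (b(X) = X*((X² + X²) - 6) + X = X*(2*X² - 6) + X = X*(-6 + 2*X²) + X = X + X*(-6 + 2*X²))
Q(k) = -4/9 + (-17 + k)*(328 + k)/9 (Q(k) = -4/9 + ((k + 328)*(k - 17))/9 = -4/9 + ((328 + k)*(-17 + k))/9 = -4/9 + ((-17 + k)*(328 + k))/9 = -4/9 + (-17 + k)*(328 + k)/9)
b(-168 - 37*1) - Q(-563) = (-168 - 37*1)*(-5 + 2*(-168 - 37*1)²) - (-620 + (⅑)*(-563)² + (311/9)*(-563)) = (-168 - 37)*(-5 + 2*(-168 - 37)²) - (-620 + (⅑)*316969 - 175093/9) = -205*(-5 + 2*(-205)²) - (-620 + 316969/9 - 175093/9) = -205*(-5 + 2*42025) - 1*15144 = -205*(-5 + 84050) - 15144 = -205*84045 - 15144 = -17229225 - 15144 = -17244369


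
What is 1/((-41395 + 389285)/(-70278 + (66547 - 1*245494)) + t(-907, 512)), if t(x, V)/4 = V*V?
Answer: 49845/52266201142 ≈ 9.5368e-7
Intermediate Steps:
t(x, V) = 4*V² (t(x, V) = 4*(V*V) = 4*V²)
1/((-41395 + 389285)/(-70278 + (66547 - 1*245494)) + t(-907, 512)) = 1/((-41395 + 389285)/(-70278 + (66547 - 1*245494)) + 4*512²) = 1/(347890/(-70278 + (66547 - 245494)) + 4*262144) = 1/(347890/(-70278 - 178947) + 1048576) = 1/(347890/(-249225) + 1048576) = 1/(347890*(-1/249225) + 1048576) = 1/(-69578/49845 + 1048576) = 1/(52266201142/49845) = 49845/52266201142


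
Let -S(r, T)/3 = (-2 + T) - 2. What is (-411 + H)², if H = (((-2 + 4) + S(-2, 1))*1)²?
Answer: 84100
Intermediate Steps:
S(r, T) = 12 - 3*T (S(r, T) = -3*((-2 + T) - 2) = -3*(-4 + T) = 12 - 3*T)
H = 121 (H = (((-2 + 4) + (12 - 3*1))*1)² = ((2 + (12 - 3))*1)² = ((2 + 9)*1)² = (11*1)² = 11² = 121)
(-411 + H)² = (-411 + 121)² = (-290)² = 84100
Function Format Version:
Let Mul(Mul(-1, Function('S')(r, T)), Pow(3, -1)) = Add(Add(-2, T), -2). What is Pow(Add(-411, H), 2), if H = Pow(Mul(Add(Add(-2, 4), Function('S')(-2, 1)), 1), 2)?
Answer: 84100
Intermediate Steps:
Function('S')(r, T) = Add(12, Mul(-3, T)) (Function('S')(r, T) = Mul(-3, Add(Add(-2, T), -2)) = Mul(-3, Add(-4, T)) = Add(12, Mul(-3, T)))
H = 121 (H = Pow(Mul(Add(Add(-2, 4), Add(12, Mul(-3, 1))), 1), 2) = Pow(Mul(Add(2, Add(12, -3)), 1), 2) = Pow(Mul(Add(2, 9), 1), 2) = Pow(Mul(11, 1), 2) = Pow(11, 2) = 121)
Pow(Add(-411, H), 2) = Pow(Add(-411, 121), 2) = Pow(-290, 2) = 84100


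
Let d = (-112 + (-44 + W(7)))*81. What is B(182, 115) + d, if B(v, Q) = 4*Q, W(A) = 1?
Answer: -12095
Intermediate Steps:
d = -12555 (d = (-112 + (-44 + 1))*81 = (-112 - 43)*81 = -155*81 = -12555)
B(182, 115) + d = 4*115 - 12555 = 460 - 12555 = -12095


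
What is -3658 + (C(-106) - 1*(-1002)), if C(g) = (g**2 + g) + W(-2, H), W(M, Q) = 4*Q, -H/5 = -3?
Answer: 8534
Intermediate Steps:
H = 15 (H = -5*(-3) = 15)
C(g) = 60 + g + g**2 (C(g) = (g**2 + g) + 4*15 = (g + g**2) + 60 = 60 + g + g**2)
-3658 + (C(-106) - 1*(-1002)) = -3658 + ((60 - 106 + (-106)**2) - 1*(-1002)) = -3658 + ((60 - 106 + 11236) + 1002) = -3658 + (11190 + 1002) = -3658 + 12192 = 8534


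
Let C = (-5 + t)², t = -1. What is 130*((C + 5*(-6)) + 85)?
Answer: 11830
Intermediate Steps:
C = 36 (C = (-5 - 1)² = (-6)² = 36)
130*((C + 5*(-6)) + 85) = 130*((36 + 5*(-6)) + 85) = 130*((36 - 30) + 85) = 130*(6 + 85) = 130*91 = 11830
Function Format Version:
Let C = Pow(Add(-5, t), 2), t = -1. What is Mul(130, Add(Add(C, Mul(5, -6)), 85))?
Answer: 11830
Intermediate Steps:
C = 36 (C = Pow(Add(-5, -1), 2) = Pow(-6, 2) = 36)
Mul(130, Add(Add(C, Mul(5, -6)), 85)) = Mul(130, Add(Add(36, Mul(5, -6)), 85)) = Mul(130, Add(Add(36, -30), 85)) = Mul(130, Add(6, 85)) = Mul(130, 91) = 11830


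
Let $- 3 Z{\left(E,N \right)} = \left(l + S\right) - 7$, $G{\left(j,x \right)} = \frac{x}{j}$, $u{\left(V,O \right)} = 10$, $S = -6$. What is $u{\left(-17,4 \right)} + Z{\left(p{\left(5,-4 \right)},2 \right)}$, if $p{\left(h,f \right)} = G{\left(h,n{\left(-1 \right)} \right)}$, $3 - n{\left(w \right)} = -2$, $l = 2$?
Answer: $\frac{41}{3} \approx 13.667$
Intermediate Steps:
$n{\left(w \right)} = 5$ ($n{\left(w \right)} = 3 - -2 = 3 + 2 = 5$)
$p{\left(h,f \right)} = \frac{5}{h}$
$Z{\left(E,N \right)} = \frac{11}{3}$ ($Z{\left(E,N \right)} = - \frac{\left(2 - 6\right) - 7}{3} = - \frac{-4 - 7}{3} = \left(- \frac{1}{3}\right) \left(-11\right) = \frac{11}{3}$)
$u{\left(-17,4 \right)} + Z{\left(p{\left(5,-4 \right)},2 \right)} = 10 + \frac{11}{3} = \frac{41}{3}$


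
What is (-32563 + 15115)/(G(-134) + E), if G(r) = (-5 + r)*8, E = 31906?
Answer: -8724/15397 ≈ -0.56660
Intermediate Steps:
G(r) = -40 + 8*r
(-32563 + 15115)/(G(-134) + E) = (-32563 + 15115)/((-40 + 8*(-134)) + 31906) = -17448/((-40 - 1072) + 31906) = -17448/(-1112 + 31906) = -17448/30794 = -17448*1/30794 = -8724/15397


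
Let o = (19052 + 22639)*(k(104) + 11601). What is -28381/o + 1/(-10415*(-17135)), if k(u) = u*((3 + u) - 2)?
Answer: -5063963427514/167561162939146275 ≈ -3.0222e-5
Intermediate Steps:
k(u) = u*(1 + u)
o = 938923011 (o = (19052 + 22639)*(104*(1 + 104) + 11601) = 41691*(104*105 + 11601) = 41691*(10920 + 11601) = 41691*22521 = 938923011)
-28381/o + 1/(-10415*(-17135)) = -28381/938923011 + 1/(-10415*(-17135)) = -28381*1/938923011 - 1/10415*(-1/17135) = -28381/938923011 + 1/178461025 = -5063963427514/167561162939146275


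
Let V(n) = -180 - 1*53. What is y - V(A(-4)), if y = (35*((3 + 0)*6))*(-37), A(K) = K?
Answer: -23077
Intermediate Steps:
V(n) = -233 (V(n) = -180 - 53 = -233)
y = -23310 (y = (35*(3*6))*(-37) = (35*18)*(-37) = 630*(-37) = -23310)
y - V(A(-4)) = -23310 - 1*(-233) = -23310 + 233 = -23077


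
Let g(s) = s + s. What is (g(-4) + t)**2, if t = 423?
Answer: 172225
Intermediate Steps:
g(s) = 2*s
(g(-4) + t)**2 = (2*(-4) + 423)**2 = (-8 + 423)**2 = 415**2 = 172225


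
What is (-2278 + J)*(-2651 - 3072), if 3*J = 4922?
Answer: 10942376/3 ≈ 3.6475e+6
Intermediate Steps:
J = 4922/3 (J = (1/3)*4922 = 4922/3 ≈ 1640.7)
(-2278 + J)*(-2651 - 3072) = (-2278 + 4922/3)*(-2651 - 3072) = -1912/3*(-5723) = 10942376/3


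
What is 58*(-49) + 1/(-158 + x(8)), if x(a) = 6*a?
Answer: -312621/110 ≈ -2842.0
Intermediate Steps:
58*(-49) + 1/(-158 + x(8)) = 58*(-49) + 1/(-158 + 6*8) = -2842 + 1/(-158 + 48) = -2842 + 1/(-110) = -2842 - 1/110 = -312621/110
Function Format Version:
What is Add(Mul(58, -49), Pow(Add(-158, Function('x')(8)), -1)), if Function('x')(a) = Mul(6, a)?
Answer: Rational(-312621, 110) ≈ -2842.0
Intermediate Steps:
Add(Mul(58, -49), Pow(Add(-158, Function('x')(8)), -1)) = Add(Mul(58, -49), Pow(Add(-158, Mul(6, 8)), -1)) = Add(-2842, Pow(Add(-158, 48), -1)) = Add(-2842, Pow(-110, -1)) = Add(-2842, Rational(-1, 110)) = Rational(-312621, 110)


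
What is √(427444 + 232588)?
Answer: 8*√10313 ≈ 812.42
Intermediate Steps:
√(427444 + 232588) = √660032 = 8*√10313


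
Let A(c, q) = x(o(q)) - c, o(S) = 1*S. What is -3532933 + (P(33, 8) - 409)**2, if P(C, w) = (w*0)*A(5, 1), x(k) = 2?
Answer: -3365652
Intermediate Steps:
o(S) = S
A(c, q) = 2 - c
P(C, w) = 0 (P(C, w) = (w*0)*(2 - 1*5) = 0*(2 - 5) = 0*(-3) = 0)
-3532933 + (P(33, 8) - 409)**2 = -3532933 + (0 - 409)**2 = -3532933 + (-409)**2 = -3532933 + 167281 = -3365652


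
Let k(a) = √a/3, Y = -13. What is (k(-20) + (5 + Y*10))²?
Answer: 140605/9 - 500*I*√5/3 ≈ 15623.0 - 372.68*I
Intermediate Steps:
k(a) = √a/3
(k(-20) + (5 + Y*10))² = (√(-20)/3 + (5 - 13*10))² = ((2*I*√5)/3 + (5 - 130))² = (2*I*√5/3 - 125)² = (-125 + 2*I*√5/3)²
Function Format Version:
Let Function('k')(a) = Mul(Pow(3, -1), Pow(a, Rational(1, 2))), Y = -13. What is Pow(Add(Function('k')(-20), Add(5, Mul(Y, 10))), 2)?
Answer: Add(Rational(140605, 9), Mul(Rational(-500, 3), I, Pow(5, Rational(1, 2)))) ≈ Add(15623., Mul(-372.68, I))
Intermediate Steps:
Function('k')(a) = Mul(Rational(1, 3), Pow(a, Rational(1, 2)))
Pow(Add(Function('k')(-20), Add(5, Mul(Y, 10))), 2) = Pow(Add(Mul(Rational(1, 3), Pow(-20, Rational(1, 2))), Add(5, Mul(-13, 10))), 2) = Pow(Add(Mul(Rational(1, 3), Mul(2, I, Pow(5, Rational(1, 2)))), Add(5, -130)), 2) = Pow(Add(Mul(Rational(2, 3), I, Pow(5, Rational(1, 2))), -125), 2) = Pow(Add(-125, Mul(Rational(2, 3), I, Pow(5, Rational(1, 2)))), 2)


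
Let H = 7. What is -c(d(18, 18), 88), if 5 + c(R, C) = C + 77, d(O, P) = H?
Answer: -160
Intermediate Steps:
d(O, P) = 7
c(R, C) = 72 + C (c(R, C) = -5 + (C + 77) = -5 + (77 + C) = 72 + C)
-c(d(18, 18), 88) = -(72 + 88) = -1*160 = -160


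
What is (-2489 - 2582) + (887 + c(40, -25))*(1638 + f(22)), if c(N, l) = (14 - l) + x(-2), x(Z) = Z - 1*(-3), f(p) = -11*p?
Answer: 1289021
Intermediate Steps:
x(Z) = 3 + Z (x(Z) = Z + 3 = 3 + Z)
c(N, l) = 15 - l (c(N, l) = (14 - l) + (3 - 2) = (14 - l) + 1 = 15 - l)
(-2489 - 2582) + (887 + c(40, -25))*(1638 + f(22)) = (-2489 - 2582) + (887 + (15 - 1*(-25)))*(1638 - 11*22) = -5071 + (887 + (15 + 25))*(1638 - 242) = -5071 + (887 + 40)*1396 = -5071 + 927*1396 = -5071 + 1294092 = 1289021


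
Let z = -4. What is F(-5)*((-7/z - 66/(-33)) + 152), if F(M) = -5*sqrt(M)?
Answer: -3115*I*sqrt(5)/4 ≈ -1741.3*I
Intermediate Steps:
F(-5)*((-7/z - 66/(-33)) + 152) = (-5*I*sqrt(5))*((-7/(-4) - 66/(-33)) + 152) = (-5*I*sqrt(5))*((-7*(-1/4) - 66*(-1/33)) + 152) = (-5*I*sqrt(5))*((7/4 + 2) + 152) = (-5*I*sqrt(5))*(15/4 + 152) = -5*I*sqrt(5)*(623/4) = -3115*I*sqrt(5)/4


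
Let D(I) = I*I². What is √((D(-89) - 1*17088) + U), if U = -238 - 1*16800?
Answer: I*√739095 ≈ 859.71*I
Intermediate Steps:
D(I) = I³
U = -17038 (U = -238 - 16800 = -17038)
√((D(-89) - 1*17088) + U) = √(((-89)³ - 1*17088) - 17038) = √((-704969 - 17088) - 17038) = √(-722057 - 17038) = √(-739095) = I*√739095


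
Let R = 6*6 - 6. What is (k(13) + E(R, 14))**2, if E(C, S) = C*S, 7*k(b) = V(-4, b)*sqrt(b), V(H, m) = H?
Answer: 8643808/49 - 480*sqrt(13) ≈ 1.7467e+5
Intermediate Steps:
R = 30 (R = 36 - 6 = 30)
k(b) = -4*sqrt(b)/7 (k(b) = (-4*sqrt(b))/7 = -4*sqrt(b)/7)
(k(13) + E(R, 14))**2 = (-4*sqrt(13)/7 + 30*14)**2 = (-4*sqrt(13)/7 + 420)**2 = (420 - 4*sqrt(13)/7)**2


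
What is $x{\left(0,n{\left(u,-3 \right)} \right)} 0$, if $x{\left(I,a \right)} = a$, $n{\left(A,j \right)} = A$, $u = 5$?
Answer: $0$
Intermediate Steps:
$x{\left(0,n{\left(u,-3 \right)} \right)} 0 = 5 \cdot 0 = 0$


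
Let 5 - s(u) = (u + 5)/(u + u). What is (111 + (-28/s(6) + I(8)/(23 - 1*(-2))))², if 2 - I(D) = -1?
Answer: 332916516/30625 ≈ 10871.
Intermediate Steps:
s(u) = 5 - (5 + u)/(2*u) (s(u) = 5 - (u + 5)/(u + u) = 5 - (5 + u)/(2*u))
I(D) = 3 (I(D) = 2 - 1*(-1) = 2 + 1 = 3)
(111 + (-28/s(6) + I(8)/(23 - 1*(-2))))² = (111 + (-28*12/(-5 + 9*6) + 3/(23 - 1*(-2))))² = (111 + (-28*12/(-5 + 54) + 3/(23 + 2)))² = (111 + (-28/((½)*(⅙)*49) + 3/25))² = (111 + (-28/49/12 + 3*(1/25)))² = (111 + (-28*12/49 + 3/25))² = (111 + (-48/7 + 3/25))² = (111 - 1179/175)² = (18246/175)² = 332916516/30625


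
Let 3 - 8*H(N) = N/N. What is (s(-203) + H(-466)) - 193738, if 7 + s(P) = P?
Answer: -775791/4 ≈ -1.9395e+5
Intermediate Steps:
s(P) = -7 + P
H(N) = ¼ (H(N) = 3/8 - N/(8*N) = 3/8 - ⅛*1 = 3/8 - ⅛ = ¼)
(s(-203) + H(-466)) - 193738 = ((-7 - 203) + ¼) - 193738 = (-210 + ¼) - 193738 = -839/4 - 193738 = -775791/4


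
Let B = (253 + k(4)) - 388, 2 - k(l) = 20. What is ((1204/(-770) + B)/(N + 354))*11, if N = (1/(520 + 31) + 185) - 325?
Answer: -4684051/589575 ≈ -7.9448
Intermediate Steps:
k(l) = -18 (k(l) = 2 - 1*20 = 2 - 20 = -18)
B = -153 (B = (253 - 18) - 388 = 235 - 388 = -153)
N = -77139/551 (N = (1/551 + 185) - 325 = 101936/551 - 325 = -77139/551 ≈ -140.00)
((1204/(-770) + B)/(N + 354))*11 = ((1204/(-770) - 153)/(-77139/551 + 354))*11 = ((1204*(-1/770) - 153)/(117915/551))*11 = ((-86/55 - 153)*(551/117915))*11 = -8501/55*551/117915*11 = -4684051/6485325*11 = -4684051/589575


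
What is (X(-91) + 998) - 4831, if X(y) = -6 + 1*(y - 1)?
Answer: -3931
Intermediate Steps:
X(y) = -7 + y (X(y) = -6 + 1*(-1 + y) = -6 + (-1 + y) = -7 + y)
(X(-91) + 998) - 4831 = ((-7 - 91) + 998) - 4831 = (-98 + 998) - 4831 = 900 - 4831 = -3931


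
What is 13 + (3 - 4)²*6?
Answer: 19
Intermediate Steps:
13 + (3 - 4)²*6 = 13 + (-1)²*6 = 13 + 1*6 = 13 + 6 = 19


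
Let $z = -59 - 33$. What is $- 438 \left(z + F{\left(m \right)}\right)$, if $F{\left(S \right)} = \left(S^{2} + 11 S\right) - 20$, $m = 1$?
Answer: $43800$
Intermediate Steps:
$z = -92$ ($z = -59 - 33 = -92$)
$F{\left(S \right)} = -20 + S^{2} + 11 S$
$- 438 \left(z + F{\left(m \right)}\right) = - 438 \left(-92 + \left(-20 + 1^{2} + 11 \cdot 1\right)\right) = - 438 \left(-92 + \left(-20 + 1 + 11\right)\right) = - 438 \left(-92 - 8\right) = \left(-438\right) \left(-100\right) = 43800$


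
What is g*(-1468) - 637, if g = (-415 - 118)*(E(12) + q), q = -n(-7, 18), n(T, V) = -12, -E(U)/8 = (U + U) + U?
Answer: -215955181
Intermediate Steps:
E(U) = -24*U (E(U) = -8*((U + U) + U) = -8*(2*U + U) = -24*U)
q = 12 (q = -1*(-12) = 12)
g = 147108 (g = (-415 - 118)*(-24*12 + 12) = -533*(-288 + 12) = -533*(-276) = 147108)
g*(-1468) - 637 = 147108*(-1468) - 637 = -215954544 - 637 = -215955181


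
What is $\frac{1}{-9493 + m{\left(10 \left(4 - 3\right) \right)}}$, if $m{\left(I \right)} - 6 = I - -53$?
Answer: $- \frac{1}{9424} \approx -0.00010611$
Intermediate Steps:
$m{\left(I \right)} = 59 + I$ ($m{\left(I \right)} = 6 + \left(I - -53\right) = 6 + \left(I + 53\right) = 6 + \left(53 + I\right) = 59 + I$)
$\frac{1}{-9493 + m{\left(10 \left(4 - 3\right) \right)}} = \frac{1}{-9493 + \left(59 + 10 \left(4 - 3\right)\right)} = \frac{1}{-9493 + \left(59 + 10 \cdot 1\right)} = \frac{1}{-9493 + \left(59 + 10\right)} = \frac{1}{-9493 + 69} = \frac{1}{-9424} = - \frac{1}{9424}$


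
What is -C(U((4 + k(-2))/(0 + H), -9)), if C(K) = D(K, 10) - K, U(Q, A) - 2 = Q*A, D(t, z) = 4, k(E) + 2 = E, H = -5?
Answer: -2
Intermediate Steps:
k(E) = -2 + E
U(Q, A) = 2 + A*Q (U(Q, A) = 2 + Q*A = 2 + A*Q)
C(K) = 4 - K
-C(U((4 + k(-2))/(0 + H), -9)) = -(4 - (2 - 9*(4 + (-2 - 2))/(0 - 5))) = -(4 - (2 - 9*(4 - 4)/(-5))) = -(4 - (2 - 0*(-1)/5)) = -(4 - (2 - 9*0)) = -(4 - (2 + 0)) = -(4 - 1*2) = -(4 - 2) = -1*2 = -2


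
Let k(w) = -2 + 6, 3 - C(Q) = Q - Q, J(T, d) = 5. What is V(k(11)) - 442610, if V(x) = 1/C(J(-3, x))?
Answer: -1327829/3 ≈ -4.4261e+5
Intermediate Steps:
C(Q) = 3 (C(Q) = 3 - (Q - Q) = 3 - 1*0 = 3 + 0 = 3)
k(w) = 4
V(x) = ⅓ (V(x) = 1/3 = ⅓)
V(k(11)) - 442610 = ⅓ - 442610 = -1327829/3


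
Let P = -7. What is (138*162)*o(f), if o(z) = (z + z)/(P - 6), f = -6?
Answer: 268272/13 ≈ 20636.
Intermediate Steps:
o(z) = -2*z/13 (o(z) = (z + z)/(-7 - 6) = (2*z)/(-13) = (2*z)*(-1/13) = -2*z/13)
(138*162)*o(f) = (138*162)*(-2/13*(-6)) = 22356*(12/13) = 268272/13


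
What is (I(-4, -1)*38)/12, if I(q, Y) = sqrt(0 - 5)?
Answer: 19*I*sqrt(5)/6 ≈ 7.0809*I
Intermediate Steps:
I(q, Y) = I*sqrt(5) (I(q, Y) = sqrt(-5) = I*sqrt(5))
(I(-4, -1)*38)/12 = ((I*sqrt(5))*38)/12 = (38*I*sqrt(5))*(1/12) = 19*I*sqrt(5)/6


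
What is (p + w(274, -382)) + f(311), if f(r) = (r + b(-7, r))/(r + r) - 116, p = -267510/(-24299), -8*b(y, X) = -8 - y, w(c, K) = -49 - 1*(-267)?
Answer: 13724616019/120911824 ≈ 113.51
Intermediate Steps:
w(c, K) = 218 (w(c, K) = -49 + 267 = 218)
b(y, X) = 1 + y/8 (b(y, X) = -(-8 - y)/8 = 1 + y/8)
p = 267510/24299 (p = -267510*(-1/24299) = 267510/24299 ≈ 11.009)
f(r) = -116 + (⅛ + r)/(2*r) (f(r) = (r + (1 + (⅛)*(-7)))/(r + r) - 116 = (r + (1 - 7/8))/((2*r)) - 116 = (r + ⅛)*(1/(2*r)) - 116 = (⅛ + r)*(1/(2*r)) - 116 = (⅛ + r)/(2*r) - 116 = -116 + (⅛ + r)/(2*r))
(p + w(274, -382)) + f(311) = (267510/24299 + 218) + (1/16)*(1 - 1848*311)/311 = 5564692/24299 + (1/16)*(1/311)*(1 - 574728) = 5564692/24299 + (1/16)*(1/311)*(-574727) = 5564692/24299 - 574727/4976 = 13724616019/120911824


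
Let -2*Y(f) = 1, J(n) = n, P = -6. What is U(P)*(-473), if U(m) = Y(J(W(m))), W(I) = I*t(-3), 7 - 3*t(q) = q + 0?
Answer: 473/2 ≈ 236.50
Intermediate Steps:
t(q) = 7/3 - q/3 (t(q) = 7/3 - (q + 0)/3 = 7/3 - q/3)
W(I) = 10*I/3 (W(I) = I*(7/3 - ⅓*(-3)) = I*(7/3 + 1) = I*(10/3) = 10*I/3)
Y(f) = -½ (Y(f) = -½*1 = -½)
U(m) = -½
U(P)*(-473) = -½*(-473) = 473/2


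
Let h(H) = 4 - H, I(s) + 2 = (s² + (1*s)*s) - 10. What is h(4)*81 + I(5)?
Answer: 38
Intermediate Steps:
I(s) = -12 + 2*s² (I(s) = -2 + ((s² + (1*s)*s) - 10) = -2 + ((s² + s*s) - 10) = -2 + ((s² + s²) - 10) = -2 + (2*s² - 10) = -2 + (-10 + 2*s²) = -12 + 2*s²)
h(4)*81 + I(5) = (4 - 1*4)*81 + (-12 + 2*5²) = (4 - 4)*81 + (-12 + 2*25) = 0*81 + (-12 + 50) = 0 + 38 = 38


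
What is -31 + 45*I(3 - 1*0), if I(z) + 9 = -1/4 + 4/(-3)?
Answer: -2029/4 ≈ -507.25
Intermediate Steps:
I(z) = -127/12 (I(z) = -9 + (-1/4 + 4/(-3)) = -9 + (-1*¼ + 4*(-⅓)) = -9 + (-¼ - 4/3) = -9 - 19/12 = -127/12)
-31 + 45*I(3 - 1*0) = -31 + 45*(-127/12) = -31 - 1905/4 = -2029/4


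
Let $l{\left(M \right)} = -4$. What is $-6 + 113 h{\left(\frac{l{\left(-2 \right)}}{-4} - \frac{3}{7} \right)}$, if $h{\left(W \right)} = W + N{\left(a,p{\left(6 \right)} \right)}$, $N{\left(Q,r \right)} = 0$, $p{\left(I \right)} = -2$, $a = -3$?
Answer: $\frac{410}{7} \approx 58.571$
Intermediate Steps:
$h{\left(W \right)} = W$ ($h{\left(W \right)} = W + 0 = W$)
$-6 + 113 h{\left(\frac{l{\left(-2 \right)}}{-4} - \frac{3}{7} \right)} = -6 + 113 \left(- \frac{4}{-4} - \frac{3}{7}\right) = -6 + 113 \left(\left(-4\right) \left(- \frac{1}{4}\right) - \frac{3}{7}\right) = -6 + 113 \left(1 - \frac{3}{7}\right) = -6 + 113 \cdot \frac{4}{7} = -6 + \frac{452}{7} = \frac{410}{7}$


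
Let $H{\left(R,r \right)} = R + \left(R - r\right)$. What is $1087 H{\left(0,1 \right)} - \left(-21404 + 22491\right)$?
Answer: $-2174$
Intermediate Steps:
$H{\left(R,r \right)} = - r + 2 R$
$1087 H{\left(0,1 \right)} - \left(-21404 + 22491\right) = 1087 \left(\left(-1\right) 1 + 2 \cdot 0\right) - \left(-21404 + 22491\right) = 1087 \left(-1 + 0\right) - 1087 = 1087 \left(-1\right) - 1087 = -1087 - 1087 = -2174$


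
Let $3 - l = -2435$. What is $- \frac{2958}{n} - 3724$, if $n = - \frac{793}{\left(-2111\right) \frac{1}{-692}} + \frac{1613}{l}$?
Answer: $- \frac{1651437702832}{444820695} \approx -3712.6$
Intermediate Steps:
$l = 2438$ ($l = 3 - -2435 = 3 + 2435 = 2438$)
$n = - \frac{1334462085}{5146618}$ ($n = - \frac{793}{\left(-2111\right) \frac{1}{-692}} + \frac{1613}{2438} = - \frac{793}{\left(-2111\right) \left(- \frac{1}{692}\right)} + 1613 \cdot \frac{1}{2438} = - \frac{793}{\frac{2111}{692}} + \frac{1613}{2438} = \left(-793\right) \frac{692}{2111} + \frac{1613}{2438} = - \frac{548756}{2111} + \frac{1613}{2438} = - \frac{1334462085}{5146618} \approx -259.29$)
$- \frac{2958}{n} - 3724 = - \frac{2958}{- \frac{1334462085}{5146618}} - 3724 = \left(-2958\right) \left(- \frac{5146618}{1334462085}\right) - 3724 = \frac{5074565348}{444820695} - 3724 = - \frac{1651437702832}{444820695}$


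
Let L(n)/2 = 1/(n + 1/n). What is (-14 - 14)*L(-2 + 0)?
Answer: 112/5 ≈ 22.400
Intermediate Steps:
L(n) = 2/(n + 1/n)
(-14 - 14)*L(-2 + 0) = (-14 - 14)*(2*(-2 + 0)/(1 + (-2 + 0)²)) = -56*(-2)/(1 + (-2)²) = -56*(-2)/(1 + 4) = -56*(-2)/5 = -28*(-⅘) = 112/5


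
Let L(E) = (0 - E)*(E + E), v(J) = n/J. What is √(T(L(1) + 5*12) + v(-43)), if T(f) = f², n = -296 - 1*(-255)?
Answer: 3*√691311/43 ≈ 58.008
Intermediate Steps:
n = -41 (n = -296 + 255 = -41)
v(J) = -41/J
L(E) = -2*E² (L(E) = (-E)*(2*E) = -2*E²)
√(T(L(1) + 5*12) + v(-43)) = √((-2*1² + 5*12)² - 41/(-43)) = √((-2*1 + 60)² - 41*(-1/43)) = √((-2 + 60)² + 41/43) = √(58² + 41/43) = √(3364 + 41/43) = √(144693/43) = 3*√691311/43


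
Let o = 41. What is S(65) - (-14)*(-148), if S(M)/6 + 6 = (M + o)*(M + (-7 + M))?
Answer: 76120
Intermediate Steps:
S(M) = -36 + 6*(-7 + 2*M)*(41 + M) (S(M) = -36 + 6*((M + 41)*(M + (-7 + M))) = -36 + 6*((41 + M)*(-7 + 2*M)) = -36 + 6*((-7 + 2*M)*(41 + M)) = -36 + 6*(-7 + 2*M)*(41 + M))
S(65) - (-14)*(-148) = (-1758 + 12*65² + 450*65) - (-14)*(-148) = (-1758 + 12*4225 + 29250) - 1*2072 = (-1758 + 50700 + 29250) - 2072 = 78192 - 2072 = 76120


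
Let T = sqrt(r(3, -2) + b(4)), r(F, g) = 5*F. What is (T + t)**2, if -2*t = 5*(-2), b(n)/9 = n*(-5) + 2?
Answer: -122 + 70*I*sqrt(3) ≈ -122.0 + 121.24*I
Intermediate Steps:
b(n) = 18 - 45*n (b(n) = 9*(n*(-5) + 2) = 9*(-5*n + 2) = 9*(2 - 5*n) = 18 - 45*n)
t = 5 (t = -5*(-2)/2 = -1/2*(-10) = 5)
T = 7*I*sqrt(3) (T = sqrt(5*3 + (18 - 45*4)) = sqrt(15 + (18 - 180)) = sqrt(15 - 162) = sqrt(-147) = 7*I*sqrt(3) ≈ 12.124*I)
(T + t)**2 = (7*I*sqrt(3) + 5)**2 = (5 + 7*I*sqrt(3))**2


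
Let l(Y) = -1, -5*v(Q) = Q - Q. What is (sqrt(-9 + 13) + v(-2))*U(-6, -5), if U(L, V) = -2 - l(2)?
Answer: -2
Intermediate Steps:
v(Q) = 0 (v(Q) = -(Q - Q)/5 = -1/5*0 = 0)
U(L, V) = -1 (U(L, V) = -2 - 1*(-1) = -2 + 1 = -1)
(sqrt(-9 + 13) + v(-2))*U(-6, -5) = (sqrt(-9 + 13) + 0)*(-1) = (sqrt(4) + 0)*(-1) = (2 + 0)*(-1) = 2*(-1) = -2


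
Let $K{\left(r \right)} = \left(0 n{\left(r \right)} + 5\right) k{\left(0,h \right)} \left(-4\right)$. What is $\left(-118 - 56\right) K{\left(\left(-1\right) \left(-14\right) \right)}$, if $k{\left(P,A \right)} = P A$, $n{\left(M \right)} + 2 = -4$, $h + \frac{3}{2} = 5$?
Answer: $0$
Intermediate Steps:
$h = \frac{7}{2}$ ($h = - \frac{3}{2} + 5 = \frac{7}{2} \approx 3.5$)
$n{\left(M \right)} = -6$ ($n{\left(M \right)} = -2 - 4 = -6$)
$k{\left(P,A \right)} = A P$
$K{\left(r \right)} = 0$ ($K{\left(r \right)} = \left(0 \left(-6\right) + 5\right) \frac{7}{2} \cdot 0 \left(-4\right) = \left(0 + 5\right) 0 \left(-4\right) = 5 \cdot 0 \left(-4\right) = 0 \left(-4\right) = 0$)
$\left(-118 - 56\right) K{\left(\left(-1\right) \left(-14\right) \right)} = \left(-118 - 56\right) 0 = \left(-174\right) 0 = 0$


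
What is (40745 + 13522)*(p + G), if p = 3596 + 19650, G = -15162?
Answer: 438694428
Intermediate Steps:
p = 23246
(40745 + 13522)*(p + G) = (40745 + 13522)*(23246 - 15162) = 54267*8084 = 438694428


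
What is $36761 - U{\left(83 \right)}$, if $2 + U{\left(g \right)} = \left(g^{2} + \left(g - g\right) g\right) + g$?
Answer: $29791$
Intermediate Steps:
$U{\left(g \right)} = -2 + g + g^{2}$ ($U{\left(g \right)} = -2 + \left(\left(g^{2} + \left(g - g\right) g\right) + g\right) = -2 + \left(\left(g^{2} + 0 g\right) + g\right) = -2 + \left(\left(g^{2} + 0\right) + g\right) = -2 + \left(g^{2} + g\right) = -2 + \left(g + g^{2}\right) = -2 + g + g^{2}$)
$36761 - U{\left(83 \right)} = 36761 - \left(-2 + 83 + 83^{2}\right) = 36761 - \left(-2 + 83 + 6889\right) = 36761 - 6970 = 29791$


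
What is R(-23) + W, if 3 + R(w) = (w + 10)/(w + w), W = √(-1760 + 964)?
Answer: -125/46 + 2*I*√199 ≈ -2.7174 + 28.213*I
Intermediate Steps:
W = 2*I*√199 (W = √(-796) = 2*I*√199 ≈ 28.213*I)
R(w) = -3 + (10 + w)/(2*w) (R(w) = -3 + (w + 10)/(w + w) = -3 + (10 + w)/((2*w)) = -3 + (10 + w)*(1/(2*w)) = -3 + (10 + w)/(2*w))
R(-23) + W = (-5/2 + 5/(-23)) + 2*I*√199 = (-5/2 + 5*(-1/23)) + 2*I*√199 = (-5/2 - 5/23) + 2*I*√199 = -125/46 + 2*I*√199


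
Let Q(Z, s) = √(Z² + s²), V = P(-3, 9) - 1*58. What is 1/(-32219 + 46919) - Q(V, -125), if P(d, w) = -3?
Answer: 1/14700 - √19346 ≈ -139.09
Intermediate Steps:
V = -61 (V = -3 - 1*58 = -3 - 58 = -61)
1/(-32219 + 46919) - Q(V, -125) = 1/(-32219 + 46919) - √((-61)² + (-125)²) = 1/14700 - √(3721 + 15625) = 1/14700 - √19346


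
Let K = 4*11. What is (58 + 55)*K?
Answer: 4972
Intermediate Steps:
K = 44
(58 + 55)*K = (58 + 55)*44 = 113*44 = 4972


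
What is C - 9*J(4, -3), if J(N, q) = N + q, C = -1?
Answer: -10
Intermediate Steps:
C - 9*J(4, -3) = -1 - 9*(4 - 3) = -1 - 9*1 = -1 - 9 = -10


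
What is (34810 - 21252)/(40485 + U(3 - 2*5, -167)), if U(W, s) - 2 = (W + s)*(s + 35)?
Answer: 13558/63455 ≈ 0.21366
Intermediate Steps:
U(W, s) = 2 + (35 + s)*(W + s) (U(W, s) = 2 + (W + s)*(s + 35) = 2 + (W + s)*(35 + s) = 2 + (35 + s)*(W + s))
(34810 - 21252)/(40485 + U(3 - 2*5, -167)) = (34810 - 21252)/(40485 + (2 + (-167)**2 + 35*(3 - 2*5) + 35*(-167) + (3 - 2*5)*(-167))) = 13558/(40485 + (2 + 27889 + 35*(3 - 10) - 5845 + (3 - 10)*(-167))) = 13558/(40485 + (2 + 27889 + 35*(-7) - 5845 - 7*(-167))) = 13558/(40485 + (2 + 27889 - 245 - 5845 + 1169)) = 13558/(40485 + 22970) = 13558/63455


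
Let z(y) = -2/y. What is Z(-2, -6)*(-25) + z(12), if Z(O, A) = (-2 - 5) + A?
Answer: 1949/6 ≈ 324.83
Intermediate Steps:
Z(O, A) = -7 + A
Z(-2, -6)*(-25) + z(12) = (-7 - 6)*(-25) - 2/12 = -13*(-25) - 2*1/12 = 325 - ⅙ = 1949/6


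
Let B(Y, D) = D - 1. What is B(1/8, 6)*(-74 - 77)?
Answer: -755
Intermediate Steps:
B(Y, D) = -1 + D
B(1/8, 6)*(-74 - 77) = (-1 + 6)*(-74 - 77) = 5*(-151) = -755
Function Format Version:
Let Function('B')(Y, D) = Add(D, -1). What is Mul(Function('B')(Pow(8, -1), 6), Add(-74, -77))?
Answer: -755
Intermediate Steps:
Function('B')(Y, D) = Add(-1, D)
Mul(Function('B')(Pow(8, -1), 6), Add(-74, -77)) = Mul(Add(-1, 6), Add(-74, -77)) = Mul(5, -151) = -755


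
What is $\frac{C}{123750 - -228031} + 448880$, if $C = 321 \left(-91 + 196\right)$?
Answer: $\frac{157907488985}{351781} \approx 4.4888 \cdot 10^{5}$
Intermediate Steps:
$C = 33705$ ($C = 321 \cdot 105 = 33705$)
$\frac{C}{123750 - -228031} + 448880 = \frac{33705}{123750 - -228031} + 448880 = \frac{33705}{123750 + 228031} + 448880 = \frac{33705}{351781} + 448880 = \frac{157907488985}{351781}$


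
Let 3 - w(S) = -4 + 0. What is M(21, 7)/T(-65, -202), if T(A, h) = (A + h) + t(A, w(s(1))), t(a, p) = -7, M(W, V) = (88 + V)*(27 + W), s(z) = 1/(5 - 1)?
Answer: -2280/137 ≈ -16.642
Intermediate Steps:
s(z) = ¼ (s(z) = 1/4 = ¼)
M(W, V) = (27 + W)*(88 + V)
w(S) = 7 (w(S) = 3 - (-4 + 0) = 3 - 1*(-4) = 3 + 4 = 7)
T(A, h) = -7 + A + h (T(A, h) = (A + h) - 7 = -7 + A + h)
M(21, 7)/T(-65, -202) = (2376 + 27*7 + 88*21 + 7*21)/(-7 - 65 - 202) = (2376 + 189 + 1848 + 147)/(-274) = 4560*(-1/274) = -2280/137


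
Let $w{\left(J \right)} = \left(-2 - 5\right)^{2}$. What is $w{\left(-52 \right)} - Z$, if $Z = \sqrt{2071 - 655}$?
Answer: $49 - 2 \sqrt{354} \approx 11.37$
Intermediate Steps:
$w{\left(J \right)} = 49$ ($w{\left(J \right)} = \left(-7\right)^{2} = 49$)
$Z = 2 \sqrt{354}$ ($Z = \sqrt{1416} = 2 \sqrt{354} \approx 37.63$)
$w{\left(-52 \right)} - Z = 49 - 2 \sqrt{354}$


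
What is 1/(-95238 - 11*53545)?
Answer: -1/684233 ≈ -1.4615e-6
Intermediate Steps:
1/(-95238 - 11*53545) = 1/(-95238 - 588995) = 1/(-684233) = -1/684233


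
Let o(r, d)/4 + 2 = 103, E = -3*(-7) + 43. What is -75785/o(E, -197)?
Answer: -75785/404 ≈ -187.59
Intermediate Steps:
E = 64 (E = 21 + 43 = 64)
o(r, d) = 404 (o(r, d) = -8 + 4*103 = -8 + 412 = 404)
-75785/o(E, -197) = -75785/404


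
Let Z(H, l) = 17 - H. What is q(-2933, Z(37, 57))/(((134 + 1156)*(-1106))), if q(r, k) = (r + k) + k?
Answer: 991/475580 ≈ 0.0020838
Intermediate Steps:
q(r, k) = r + 2*k (q(r, k) = (k + r) + k = r + 2*k)
q(-2933, Z(37, 57))/(((134 + 1156)*(-1106))) = (-2933 + 2*(17 - 1*37))/(((134 + 1156)*(-1106))) = (-2933 + 2*(17 - 37))/((1290*(-1106))) = (-2933 + 2*(-20))/(-1426740) = (-2933 - 40)*(-1/1426740) = -2973*(-1/1426740) = 991/475580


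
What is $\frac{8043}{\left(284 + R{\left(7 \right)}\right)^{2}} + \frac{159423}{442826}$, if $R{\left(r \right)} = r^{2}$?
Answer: $\frac{7079968855}{16368177438} \approx 0.43254$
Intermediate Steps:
$\frac{8043}{\left(284 + R{\left(7 \right)}\right)^{2}} + \frac{159423}{442826} = \frac{8043}{\left(284 + 7^{2}\right)^{2}} + \frac{159423}{442826} = \frac{8043}{\left(284 + 49\right)^{2}} + 159423 \cdot \frac{1}{442826} = \frac{8043}{333^{2}} + \frac{159423}{442826} = \frac{8043}{110889} + \frac{159423}{442826} = 8043 \cdot \frac{1}{110889} + \frac{159423}{442826} = \frac{2681}{36963} + \frac{159423}{442826} = \frac{7079968855}{16368177438}$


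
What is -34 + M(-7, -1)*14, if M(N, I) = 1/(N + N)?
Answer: -35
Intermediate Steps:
M(N, I) = 1/(2*N)
-34 + M(-7, -1)*14 = -34 + ((½)/(-7))*14 = -34 + ((½)*(-⅐))*14 = -34 - 1/14*14 = -34 - 1 = -35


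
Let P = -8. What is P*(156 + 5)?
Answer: -1288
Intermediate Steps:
P*(156 + 5) = -8*(156 + 5) = -8*161 = -1288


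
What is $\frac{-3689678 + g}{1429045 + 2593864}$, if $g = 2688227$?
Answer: $- \frac{91041}{365719} \approx -0.24894$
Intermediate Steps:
$\frac{-3689678 + g}{1429045 + 2593864} = \frac{-3689678 + 2688227}{1429045 + 2593864} = - \frac{1001451}{4022909} = \left(-1001451\right) \frac{1}{4022909} = - \frac{91041}{365719}$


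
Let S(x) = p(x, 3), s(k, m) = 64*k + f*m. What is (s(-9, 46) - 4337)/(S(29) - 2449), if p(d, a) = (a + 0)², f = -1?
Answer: 4959/2440 ≈ 2.0324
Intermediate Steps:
p(d, a) = a²
s(k, m) = -m + 64*k (s(k, m) = 64*k - m = -m + 64*k)
S(x) = 9 (S(x) = 3² = 9)
(s(-9, 46) - 4337)/(S(29) - 2449) = ((-1*46 + 64*(-9)) - 4337)/(9 - 2449) = ((-46 - 576) - 4337)/(-2440) = (-622 - 4337)*(-1/2440) = -4959*(-1/2440) = 4959/2440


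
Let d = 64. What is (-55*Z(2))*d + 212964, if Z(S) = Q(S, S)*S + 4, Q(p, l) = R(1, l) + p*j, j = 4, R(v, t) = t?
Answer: 128484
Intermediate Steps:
Q(p, l) = l + 4*p (Q(p, l) = l + p*4 = l + 4*p)
Z(S) = 4 + 5*S² (Z(S) = (S + 4*S)*S + 4 = (5*S)*S + 4 = 5*S² + 4 = 4 + 5*S²)
(-55*Z(2))*d + 212964 = -55*(4 + 5*2²)*64 + 212964 = -55*(4 + 5*4)*64 + 212964 = -55*(4 + 20)*64 + 212964 = -55*24*64 + 212964 = -1320*64 + 212964 = -84480 + 212964 = 128484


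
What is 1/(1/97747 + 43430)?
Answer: 97747/4245152211 ≈ 2.3026e-5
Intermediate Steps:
1/(1/97747 + 43430) = 1/(4245152211/97747) = 97747/4245152211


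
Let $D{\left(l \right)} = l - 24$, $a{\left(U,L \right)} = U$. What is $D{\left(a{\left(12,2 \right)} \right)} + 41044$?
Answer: $41032$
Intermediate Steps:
$D{\left(l \right)} = -24 + l$
$D{\left(a{\left(12,2 \right)} \right)} + 41044 = \left(-24 + 12\right) + 41044 = -12 + 41044 = 41032$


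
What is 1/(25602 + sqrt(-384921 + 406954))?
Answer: 25602/655440371 - sqrt(22033)/655440371 ≈ 3.8834e-5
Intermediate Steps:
1/(25602 + sqrt(-384921 + 406954)) = 1/(25602 + sqrt(22033))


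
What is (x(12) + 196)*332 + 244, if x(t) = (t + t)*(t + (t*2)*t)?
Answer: 2455716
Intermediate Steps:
x(t) = 2*t*(t + 2*t**2) (x(t) = (2*t)*(t + (2*t)*t) = (2*t)*(t + 2*t**2) = 2*t*(t + 2*t**2))
(x(12) + 196)*332 + 244 = (12**2*(2 + 4*12) + 196)*332 + 244 = (144*(2 + 48) + 196)*332 + 244 = (144*50 + 196)*332 + 244 = (7200 + 196)*332 + 244 = 7396*332 + 244 = 2455472 + 244 = 2455716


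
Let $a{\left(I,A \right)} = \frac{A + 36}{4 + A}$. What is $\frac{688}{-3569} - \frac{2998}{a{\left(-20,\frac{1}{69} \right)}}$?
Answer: $- \frac{68966778}{206255} \approx -334.38$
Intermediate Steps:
$a{\left(I,A \right)} = \frac{36 + A}{4 + A}$
$\frac{688}{-3569} - \frac{2998}{a{\left(-20,\frac{1}{69} \right)}} = \frac{688}{-3569} - \frac{2998}{\frac{1}{4 + \frac{1}{69}} \left(36 + \frac{1}{69}\right)} = 688 \left(- \frac{1}{3569}\right) - \frac{2998}{\frac{1}{4 + \frac{1}{69}} \left(36 + \frac{1}{69}\right)} = - \frac{16}{83} - \frac{2998}{\frac{1}{\frac{277}{69}} \cdot \frac{2485}{69}} = - \frac{16}{83} - \frac{2998}{\frac{69}{277} \cdot \frac{2485}{69}} = - \frac{16}{83} - \frac{2998}{\frac{2485}{277}} = - \frac{16}{83} - \frac{830446}{2485} = - \frac{68966778}{206255}$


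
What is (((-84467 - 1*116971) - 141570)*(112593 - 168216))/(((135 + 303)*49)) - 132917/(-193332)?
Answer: 614768330676557/691548564 ≈ 8.8897e+5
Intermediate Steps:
(((-84467 - 1*116971) - 141570)*(112593 - 168216))/(((135 + 303)*49)) - 132917/(-193332) = (((-84467 - 116971) - 141570)*(-55623))/((438*49)) - 132917*(-1/193332) = ((-201438 - 141570)*(-55623))/21462 + 132917/193332 = -343008*(-55623)*(1/21462) + 132917/193332 = 19079133984*(1/21462) + 132917/193332 = 3179855664/3577 + 132917/193332 = 614768330676557/691548564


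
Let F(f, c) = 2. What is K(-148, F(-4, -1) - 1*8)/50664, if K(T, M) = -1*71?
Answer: -71/50664 ≈ -0.0014014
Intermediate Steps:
K(T, M) = -71
K(-148, F(-4, -1) - 1*8)/50664 = -71/50664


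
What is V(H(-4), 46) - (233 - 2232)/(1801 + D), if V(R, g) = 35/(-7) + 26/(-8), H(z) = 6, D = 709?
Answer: -37417/5020 ≈ -7.4536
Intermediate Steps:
V(R, g) = -33/4 (V(R, g) = 35*(-⅐) + 26*(-⅛) = -5 - 13/4 = -33/4)
V(H(-4), 46) - (233 - 2232)/(1801 + D) = -33/4 - (233 - 2232)/(1801 + 709) = -33/4 - (-1999)/2510 = -33/4 - 1*(-1999/2510) = -33/4 + 1999/2510 = -37417/5020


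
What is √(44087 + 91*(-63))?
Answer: √38354 ≈ 195.84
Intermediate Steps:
√(44087 + 91*(-63)) = √(44087 - 5733) = √38354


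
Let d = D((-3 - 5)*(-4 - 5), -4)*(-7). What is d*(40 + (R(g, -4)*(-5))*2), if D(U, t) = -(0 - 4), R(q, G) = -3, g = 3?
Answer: -1960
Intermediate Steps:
D(U, t) = 4 (D(U, t) = -1*(-4) = 4)
d = -28 (d = 4*(-7) = -28)
d*(40 + (R(g, -4)*(-5))*2) = -28*(40 - 3*(-5)*2) = -28*(40 + 15*2) = -28*(40 + 30) = -28*70 = -1960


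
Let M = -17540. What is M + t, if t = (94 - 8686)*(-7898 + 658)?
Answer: 62188540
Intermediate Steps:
t = 62206080 (t = -8592*(-7240) = 62206080)
M + t = -17540 + 62206080 = 62188540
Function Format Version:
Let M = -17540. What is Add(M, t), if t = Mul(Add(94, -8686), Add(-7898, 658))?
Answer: 62188540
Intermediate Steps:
t = 62206080 (t = Mul(-8592, -7240) = 62206080)
Add(M, t) = Add(-17540, 62206080) = 62188540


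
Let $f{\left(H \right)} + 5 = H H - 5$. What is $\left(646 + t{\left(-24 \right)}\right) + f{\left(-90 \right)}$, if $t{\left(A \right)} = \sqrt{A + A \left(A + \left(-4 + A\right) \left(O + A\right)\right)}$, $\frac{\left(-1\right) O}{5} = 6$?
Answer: $8736 + 2 i \sqrt{8934} \approx 8736.0 + 189.04 i$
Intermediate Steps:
$O = -30$ ($O = \left(-5\right) 6 = -30$)
$f{\left(H \right)} = -10 + H^{2}$ ($f{\left(H \right)} = -5 + \left(H H - 5\right) = -5 + \left(H^{2} - 5\right) = -5 + \left(-5 + H^{2}\right) = -10 + H^{2}$)
$t{\left(A \right)} = \sqrt{A + A \left(A + \left(-30 + A\right) \left(-4 + A\right)\right)}$ ($t{\left(A \right)} = \sqrt{A + A \left(A + \left(-4 + A\right) \left(-30 + A\right)\right)} = \sqrt{A + A \left(A + \left(-30 + A\right) \left(-4 + A\right)\right)}$)
$\left(646 + t{\left(-24 \right)}\right) + f{\left(-90 \right)} = \left(646 + \sqrt{- 24 \left(121 + \left(-24\right)^{2} - -792\right)}\right) - \left(10 - \left(-90\right)^{2}\right) = \left(646 + \sqrt{- 24 \left(121 + 576 + 792\right)}\right) + \left(-10 + 8100\right) = \left(646 + \sqrt{\left(-24\right) 1489}\right) + 8090 = \left(646 + \sqrt{-35736}\right) + 8090 = \left(646 + 2 i \sqrt{8934}\right) + 8090 = 8736 + 2 i \sqrt{8934}$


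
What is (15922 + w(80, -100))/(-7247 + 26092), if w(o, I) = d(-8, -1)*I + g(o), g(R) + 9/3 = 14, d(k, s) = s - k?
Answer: 15233/18845 ≈ 0.80833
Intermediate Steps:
g(R) = 11 (g(R) = -3 + 14 = 11)
w(o, I) = 11 + 7*I (w(o, I) = (-1 - 1*(-8))*I + 11 = (-1 + 8)*I + 11 = 7*I + 11 = 11 + 7*I)
(15922 + w(80, -100))/(-7247 + 26092) = (15922 + (11 + 7*(-100)))/(-7247 + 26092) = (15922 + (11 - 700))/18845 = (15922 - 689)*(1/18845) = 15233*(1/18845) = 15233/18845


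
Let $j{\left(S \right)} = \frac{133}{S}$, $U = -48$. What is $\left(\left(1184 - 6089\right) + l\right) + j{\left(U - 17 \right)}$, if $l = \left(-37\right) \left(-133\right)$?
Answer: $\frac{907}{65} \approx 13.954$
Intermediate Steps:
$l = 4921$
$\left(\left(1184 - 6089\right) + l\right) + j{\left(U - 17 \right)} = \left(\left(1184 - 6089\right) + 4921\right) + \frac{133}{-48 - 17} = \left(\left(1184 - 6089\right) + 4921\right) + \frac{133}{-65} = \left(-4905 + 4921\right) + 133 \left(- \frac{1}{65}\right) = 16 - \frac{133}{65} = \frac{907}{65}$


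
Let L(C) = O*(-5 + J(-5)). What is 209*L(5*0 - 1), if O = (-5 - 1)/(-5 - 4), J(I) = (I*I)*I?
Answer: -54340/3 ≈ -18113.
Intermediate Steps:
J(I) = I³ (J(I) = I²*I = I³)
O = ⅔ (O = -6/(-9) = -6*(-⅑) = ⅔ ≈ 0.66667)
L(C) = -260/3 (L(C) = 2*(-5 + (-5)³)/3 = 2*(-5 - 125)/3 = (⅔)*(-130) = -260/3)
209*L(5*0 - 1) = 209*(-260/3) = -54340/3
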